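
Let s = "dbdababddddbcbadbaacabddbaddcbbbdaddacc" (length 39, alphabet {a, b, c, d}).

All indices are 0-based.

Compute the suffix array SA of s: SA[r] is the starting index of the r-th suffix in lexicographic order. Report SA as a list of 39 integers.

sorted suffixes:
  #0 SA[0]=17  'aacabddbaddcbbbdaddacc'
  #1 SA[1]=3  'ababddddbcbadbaacabddbaddcbbbdaddacc'
  #2 SA[2]=20  'abddbaddcbbbdaddacc'
  #3 SA[3]=5  'abddddbcbadbaacabddbaddcbbbdaddacc'
  #4 SA[4]=18  'acabddbaddcbbbdaddacc'
  #5 SA[5]=36  'acc'
  #6 SA[6]=14  'adbaacabddbaddcbbbdaddacc'
  #7 SA[7]=33  'addacc'
  #8 SA[8]=25  'addcbbbdaddacc'
  #9 SA[9]=16  'baacabddbaddcbbbdaddacc'
  #10 SA[10]=4  'babddddbcbadbaacabddbaddcbbbdaddacc'
  #11 SA[11]=13  'badbaacabddbaddcbbbdaddacc'
  #12 SA[12]=24  'baddcbbbdaddacc'
  #13 SA[13]=29  'bbbdaddacc'
  #14 SA[14]=30  'bbdaddacc'
  #15 SA[15]=11  'bcbadbaacabddbaddcbbbdaddacc'
  #16 SA[16]=1  'bdababddddbcbadbaacabddbaddcbbbdaddacc'
  #17 SA[17]=31  'bdaddacc'
  #18 SA[18]=21  'bddbaddcbbbdaddacc'
  #19 SA[19]=6  'bddddbcbadbaacabddbaddcbbbdaddacc'
  #20 SA[20]=38  'c'
  #21 SA[21]=19  'cabddbaddcbbbdaddacc'
  #22 SA[22]=12  'cbadbaacabddbaddcbbbdaddacc'
  #23 SA[23]=28  'cbbbdaddacc'
  #24 SA[24]=37  'cc'
  #25 SA[25]=2  'dababddddbcbadbaacabddbaddcbbbdaddacc'
  #26 SA[26]=35  'dacc'
  #27 SA[27]=32  'daddacc'
  #28 SA[28]=15  'dbaacabddbaddcbbbdaddacc'
  #29 SA[29]=23  'dbaddcbbbdaddacc'
  #30 SA[30]=10  'dbcbadbaacabddbaddcbbbdaddacc'
  #31 SA[31]=0  'dbdababddddbcbadbaacabddbaddcbbbdaddacc'
  #32 SA[32]=27  'dcbbbdaddacc'
  #33 SA[33]=34  'ddacc'
  #34 SA[34]=22  'ddbaddcbbbdaddacc'
  #35 SA[35]=9  'ddbcbadbaacabddbaddcbbbdaddacc'
  #36 SA[36]=26  'ddcbbbdaddacc'
  #37 SA[37]=8  'dddbcbadbaacabddbaddcbbbdaddacc'
  #38 SA[38]=7  'ddddbcbadbaacabddbaddcbbbdaddacc'

[17, 3, 20, 5, 18, 36, 14, 33, 25, 16, 4, 13, 24, 29, 30, 11, 1, 31, 21, 6, 38, 19, 12, 28, 37, 2, 35, 32, 15, 23, 10, 0, 27, 34, 22, 9, 26, 8, 7]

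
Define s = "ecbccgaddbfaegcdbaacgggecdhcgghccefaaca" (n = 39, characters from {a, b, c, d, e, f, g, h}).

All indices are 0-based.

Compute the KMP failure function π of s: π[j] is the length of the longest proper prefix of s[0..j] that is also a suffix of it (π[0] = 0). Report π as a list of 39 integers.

π[0] = 0
j=1 s[j]='c': π[1]=0 (border '')
j=2 s[j]='b': π[2]=0 (border '')
j=3 s[j]='c': π[3]=0 (border '')
j=4 s[j]='c': π[4]=0 (border '')
j=5 s[j]='g': π[5]=0 (border '')
j=6 s[j]='a': π[6]=0 (border '')
j=7 s[j]='d': π[7]=0 (border '')
j=8 s[j]='d': π[8]=0 (border '')
j=9 s[j]='b': π[9]=0 (border '')
j=10 s[j]='f': π[10]=0 (border '')
j=11 s[j]='a': π[11]=0 (border '')
j=12 s[j]='e': π[12]=1 (border 'e')
j=13 s[j]='g': k: 1→0; π[13]=0 (border '')
j=14 s[j]='c': π[14]=0 (border '')
j=15 s[j]='d': π[15]=0 (border '')
j=16 s[j]='b': π[16]=0 (border '')
j=17 s[j]='a': π[17]=0 (border '')
j=18 s[j]='a': π[18]=0 (border '')
j=19 s[j]='c': π[19]=0 (border '')
j=20 s[j]='g': π[20]=0 (border '')
j=21 s[j]='g': π[21]=0 (border '')
j=22 s[j]='g': π[22]=0 (border '')
j=23 s[j]='e': π[23]=1 (border 'e')
j=24 s[j]='c': π[24]=2 (border 'ec')
j=25 s[j]='d': k: 2→0; π[25]=0 (border '')
j=26 s[j]='h': π[26]=0 (border '')
j=27 s[j]='c': π[27]=0 (border '')
j=28 s[j]='g': π[28]=0 (border '')
j=29 s[j]='g': π[29]=0 (border '')
j=30 s[j]='h': π[30]=0 (border '')
j=31 s[j]='c': π[31]=0 (border '')
j=32 s[j]='c': π[32]=0 (border '')
j=33 s[j]='e': π[33]=1 (border 'e')
j=34 s[j]='f': k: 1→0; π[34]=0 (border '')
j=35 s[j]='a': π[35]=0 (border '')
j=36 s[j]='a': π[36]=0 (border '')
j=37 s[j]='c': π[37]=0 (border '')
j=38 s[j]='a': π[38]=0 (border '')

[0, 0, 0, 0, 0, 0, 0, 0, 0, 0, 0, 0, 1, 0, 0, 0, 0, 0, 0, 0, 0, 0, 0, 1, 2, 0, 0, 0, 0, 0, 0, 0, 0, 1, 0, 0, 0, 0, 0]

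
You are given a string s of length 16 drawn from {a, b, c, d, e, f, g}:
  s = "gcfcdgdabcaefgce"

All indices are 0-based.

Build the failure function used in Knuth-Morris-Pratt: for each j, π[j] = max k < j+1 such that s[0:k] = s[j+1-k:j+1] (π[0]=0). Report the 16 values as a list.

[0, 0, 0, 0, 0, 1, 0, 0, 0, 0, 0, 0, 0, 1, 2, 0]

π[0] = 0
j=1 s[j]='c': π[1]=0 (border '')
j=2 s[j]='f': π[2]=0 (border '')
j=3 s[j]='c': π[3]=0 (border '')
j=4 s[j]='d': π[4]=0 (border '')
j=5 s[j]='g': π[5]=1 (border 'g')
j=6 s[j]='d': k: 1→0; π[6]=0 (border '')
j=7 s[j]='a': π[7]=0 (border '')
j=8 s[j]='b': π[8]=0 (border '')
j=9 s[j]='c': π[9]=0 (border '')
j=10 s[j]='a': π[10]=0 (border '')
j=11 s[j]='e': π[11]=0 (border '')
j=12 s[j]='f': π[12]=0 (border '')
j=13 s[j]='g': π[13]=1 (border 'g')
j=14 s[j]='c': π[14]=2 (border 'gc')
j=15 s[j]='e': k: 2→0; π[15]=0 (border '')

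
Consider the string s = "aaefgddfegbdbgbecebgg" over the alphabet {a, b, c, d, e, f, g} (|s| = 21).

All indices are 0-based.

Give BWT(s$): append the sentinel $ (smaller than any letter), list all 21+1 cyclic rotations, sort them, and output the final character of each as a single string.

g$aggdeebgdcbafdegebfb

rank  rotation                last
    0  $aaefgddfegbdbgbecebgg  g
    1  aaefgddfegbdbgbecebgg$  $
    2  aefgddfegbdbgbecebgg$a  a
    3  bdbgbecebgg$aaefgddfeg  g
    4  becebgg$aaefgddfegbdbg  g
    5  bgbecebgg$aaefgddfegbd  d
    6  bgg$aaefgddfegbdbgbece  e
    7  cebgg$aaefgddfegbdbgbe  e
    8  dbgbecebgg$aaefgddfegb  b
    9  ddfegbdbgbecebgg$aaefg  g
   10  dfegbdbgbecebgg$aaefgd  d
   11  ebgg$aaefgddfegbdbgbec  c
   12  ecebgg$aaefgddfegbdbgb  b
   13  efgddfegbdbgbecebgg$aa  a
   14  egbdbgbecebgg$aaefgddf  f
   15  fegbdbgbecebgg$aaefgdd  d
   16  fgddfegbdbgbecebgg$aae  e
   17  g$aaefgddfegbdbgbecebg  g
   18  gbdbgbecebgg$aaefgddfe  e
   19  gbecebgg$aaefgddfegbdb  b
   20  gddfegbdbgbecebgg$aaef  f
   21  gg$aaefgddfegbdbgbeceb  b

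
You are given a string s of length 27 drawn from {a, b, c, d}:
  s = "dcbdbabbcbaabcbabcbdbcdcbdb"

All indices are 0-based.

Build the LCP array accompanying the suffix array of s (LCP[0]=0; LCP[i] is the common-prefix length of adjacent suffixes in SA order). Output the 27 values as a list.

[0, 1, 2, 4, 0, 1, 2, 3, 1, 1, 4, 3, 2, 1, 3, 3, 0, 3, 2, 4, 4, 1, 0, 2, 2, 1, 5]

rank | idx | suffix
   0 |  10 | aabcbabcbdbcdcbdb
   1 |   5 | abbcbaabcbabcbdbcdcbdb
   2 |  11 | abcbabcbdbcdcbdb
   3 |  15 | abcbdbcdcbdb
   4 |  26 | b
   5 |   9 | baabcbabcbdbcdcbdb
   6 |   4 | babbcbaabcbabcbdbcdcbdb
   7 |  14 | babcbdbcdcbdb
   8 |   6 | bbcbaabcbabcbdbcdcbdb
   9 |   7 | bcbaabcbabcbdbcdcbdb
  10 |  12 | bcbabcbdbcdcbdb
  11 |  16 | bcbdbcdcbdb
  12 |  20 | bcdcbdb
  13 |  24 | bdb
  14 |   2 | bdbabbcbaabcbabcbdbcdcbdb
  15 |  18 | bdbcdcbdb
  16 |   8 | cbaabcbabcbdbcdcbdb
  17 |  13 | cbabcbdbcdcbdb
  18 |  23 | cbdb
  19 |   1 | cbdbabbcbaabcbabcbdbcdcbdb
  20 |  17 | cbdbcdcbdb
  21 |  21 | cdcbdb
  22 |  25 | db
  23 |   3 | dbabbcbaabcbabcbdbcdcbdb
  24 |  19 | dbcdcbdb
  25 |  22 | dcbdb
  26 |   0 | dcbdbabbcbaabcbabcbdbcdcbdb

SA = [10, 5, 11, 15, 26, 9, 4, 14, 6, 7, 12, 16, 20, 24, 2, 18, 8, 13, 23, 1, 17, 21, 25, 3, 19, 22, 0]
rank  pair      lcp
   1  s[10:],s[5:]  1  'a'
   2  s[5:],s[11:]  2  'ab'
   3  s[11:],s[15:]  4  'abcb'
   4  s[15:],s[26:]  0  ''
   5  s[26:],s[9:]  1  'b'
   6  s[9:],s[4:]  2  'ba'
   7  s[4:],s[14:]  3  'bab'
   8  s[14:],s[6:]  1  'b'
   9  s[6:],s[7:]  1  'b'
  10  s[7:],s[12:]  4  'bcba'
  11  s[12:],s[16:]  3  'bcb'
  12  s[16:],s[20:]  2  'bc'
  13  s[20:],s[24:]  1  'b'
  14  s[24:],s[2:]  3  'bdb'
  15  s[2:],s[18:]  3  'bdb'
  16  s[18:],s[8:]  0  ''
  17  s[8:],s[13:]  3  'cba'
  18  s[13:],s[23:]  2  'cb'
  19  s[23:],s[1:]  4  'cbdb'
  20  s[1:],s[17:]  4  'cbdb'
  21  s[17:],s[21:]  1  'c'
  22  s[21:],s[25:]  0  ''
  23  s[25:],s[3:]  2  'db'
  24  s[3:],s[19:]  2  'db'
  25  s[19:],s[22:]  1  'd'
  26  s[22:],s[0:]  5  'dcbdb'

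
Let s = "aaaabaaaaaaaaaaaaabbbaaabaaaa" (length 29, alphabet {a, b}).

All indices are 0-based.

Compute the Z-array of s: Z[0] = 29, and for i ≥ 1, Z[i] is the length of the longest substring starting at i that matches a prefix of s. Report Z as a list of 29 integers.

Z[0]=29
i=1: i≥r, start 0; Z[1]=3 scan→box=[1,4)
i=2: min(r-i=2, Z[1]=3)=2; Z[2]=2
i=3: min(r-i=1, Z[2]=2)=1; Z[3]=1
i=4: i≥r, start 0; Z[4]=0
i=5: i≥r, start 0; Z[5]=4 scan→box=[5,9)
i=6: min(r-i=3, Z[1]=3)=3; Z[6]=4 scan→box=[6,10)
i=7: min(r-i=3, Z[1]=3)=3; Z[7]=4 scan→box=[7,11)
i=8: min(r-i=3, Z[1]=3)=3; Z[8]=4 scan→box=[8,12)
i=9: min(r-i=3, Z[1]=3)=3; Z[9]=4 scan→box=[9,13)
i=10: min(r-i=3, Z[1]=3)=3; Z[10]=4 scan→box=[10,14)
i=11: min(r-i=3, Z[1]=3)=3; Z[11]=4 scan→box=[11,15)
i=12: min(r-i=3, Z[1]=3)=3; Z[12]=4 scan→box=[12,16)
i=13: min(r-i=3, Z[1]=3)=3; Z[13]=4 scan→box=[13,17)
i=14: min(r-i=3, Z[1]=3)=3; Z[14]=5 scan→box=[14,19)
i=15: min(r-i=4, Z[1]=3)=3; Z[15]=3
i=16: min(r-i=3, Z[2]=2)=2; Z[16]=2
i=17: min(r-i=2, Z[3]=1)=1; Z[17]=1
i=18: min(r-i=1, Z[4]=0)=0; Z[18]=0
i=19: i≥r, start 0; Z[19]=0
i=20: i≥r, start 0; Z[20]=0
i=21: i≥r, start 0; Z[21]=3 scan→box=[21,24)
i=22: min(r-i=2, Z[1]=3)=2; Z[22]=2
i=23: min(r-i=1, Z[2]=2)=1; Z[23]=1
i=24: i≥r, start 0; Z[24]=0
i=25: i≥r, start 0; Z[25]=4 scan→box=[25,29)
i=26: min(r-i=3, Z[1]=3)=3; Z[26]=3
i=27: min(r-i=2, Z[2]=2)=2; Z[27]=2
i=28: min(r-i=1, Z[3]=1)=1; Z[28]=1

[29, 3, 2, 1, 0, 4, 4, 4, 4, 4, 4, 4, 4, 4, 5, 3, 2, 1, 0, 0, 0, 3, 2, 1, 0, 4, 3, 2, 1]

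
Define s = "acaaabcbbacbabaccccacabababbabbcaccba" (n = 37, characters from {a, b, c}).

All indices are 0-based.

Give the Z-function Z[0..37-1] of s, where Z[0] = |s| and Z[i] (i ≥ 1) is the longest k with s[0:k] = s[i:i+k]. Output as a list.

[37, 0, 1, 1, 1, 0, 0, 0, 0, 2, 0, 0, 1, 0, 2, 0, 0, 0, 0, 3, 0, 1, 0, 1, 0, 1, 0, 0, 1, 0, 0, 0, 2, 0, 0, 0, 1]

Z[0]=37
i=1: i≥r, start 0; Z[1]=0
i=2: i≥r, start 0; Z[2]=1 scan→box=[2,3)
i=3: i≥r, start 0; Z[3]=1 scan→box=[3,4)
i=4: i≥r, start 0; Z[4]=1 scan→box=[4,5)
i=5: i≥r, start 0; Z[5]=0
i=6: i≥r, start 0; Z[6]=0
i=7: i≥r, start 0; Z[7]=0
i=8: i≥r, start 0; Z[8]=0
i=9: i≥r, start 0; Z[9]=2 scan→box=[9,11)
i=10: min(r-i=1, Z[1]=0)=0; Z[10]=0
i=11: i≥r, start 0; Z[11]=0
i=12: i≥r, start 0; Z[12]=1 scan→box=[12,13)
i=13: i≥r, start 0; Z[13]=0
i=14: i≥r, start 0; Z[14]=2 scan→box=[14,16)
i=15: min(r-i=1, Z[1]=0)=0; Z[15]=0
i=16: i≥r, start 0; Z[16]=0
i=17: i≥r, start 0; Z[17]=0
i=18: i≥r, start 0; Z[18]=0
i=19: i≥r, start 0; Z[19]=3 scan→box=[19,22)
i=20: min(r-i=2, Z[1]=0)=0; Z[20]=0
i=21: min(r-i=1, Z[2]=1)=1; Z[21]=1
i=22: i≥r, start 0; Z[22]=0
i=23: i≥r, start 0; Z[23]=1 scan→box=[23,24)
i=24: i≥r, start 0; Z[24]=0
i=25: i≥r, start 0; Z[25]=1 scan→box=[25,26)
i=26: i≥r, start 0; Z[26]=0
i=27: i≥r, start 0; Z[27]=0
i=28: i≥r, start 0; Z[28]=1 scan→box=[28,29)
i=29: i≥r, start 0; Z[29]=0
i=30: i≥r, start 0; Z[30]=0
i=31: i≥r, start 0; Z[31]=0
i=32: i≥r, start 0; Z[32]=2 scan→box=[32,34)
i=33: min(r-i=1, Z[1]=0)=0; Z[33]=0
i=34: i≥r, start 0; Z[34]=0
i=35: i≥r, start 0; Z[35]=0
i=36: i≥r, start 0; Z[36]=1 scan→box=[36,37)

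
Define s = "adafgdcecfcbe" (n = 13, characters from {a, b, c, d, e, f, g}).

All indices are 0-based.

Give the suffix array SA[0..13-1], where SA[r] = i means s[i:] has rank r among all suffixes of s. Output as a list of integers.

[0, 2, 11, 10, 6, 8, 1, 5, 12, 7, 9, 3, 4]

rank | idx | suffix
   0 |   0 | adafgdcecfcbe
   1 |   2 | afgdcecfcbe
   2 |  11 | be
   3 |  10 | cbe
   4 |   6 | cecfcbe
   5 |   8 | cfcbe
   6 |   1 | dafgdcecfcbe
   7 |   5 | dcecfcbe
   8 |  12 | e
   9 |   7 | ecfcbe
  10 |   9 | fcbe
  11 |   3 | fgdcecfcbe
  12 |   4 | gdcecfcbe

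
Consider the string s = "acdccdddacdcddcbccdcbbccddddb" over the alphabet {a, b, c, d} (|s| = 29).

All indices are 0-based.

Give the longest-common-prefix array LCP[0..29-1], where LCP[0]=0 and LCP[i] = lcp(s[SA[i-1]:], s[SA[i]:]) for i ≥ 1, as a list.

[0, 4, 0, 1, 1, 4, 0, 2, 1, 3, 5, 1, 3, 3, 2, 3, 4, 0, 1, 1, 3, 2, 2, 1, 2, 2, 2, 3, 3]

rank | idx | suffix
   0 |   0 | acdccdddacdcddcbccdcbbccddddb
   1 |   8 | acdcddcbccdcbbccddddb
   2 |  28 | b
   3 |  20 | bbccddddb
   4 |  15 | bccdcbbccddddb
   5 |  21 | bccddddb
   6 |  19 | cbbccddddb
   7 |  14 | cbccdcbbccddddb
   8 |  16 | ccdcbbccddddb
   9 |   3 | ccdddacdcddcbccdcbbccddddb
  10 |  22 | ccddddb
  11 |  17 | cdcbbccddddb
  12 |   1 | cdccdddacdcddcbccdcbbccddddb
  13 |   9 | cdcddcbccdcbbccddddb
  14 |  11 | cddcbccdcbbccddddb
  15 |   4 | cdddacdcddcbccdcbbccddddb
  16 |  23 | cddddb
  17 |   7 | dacdcddcbccdcbbccddddb
  18 |  27 | db
  19 |  18 | dcbbccddddb
  20 |  13 | dcbccdcbbccddddb
  21 |   2 | dccdddacdcddcbccdcbbccddddb
  22 |  10 | dcddcbccdcbbccddddb
  23 |   6 | ddacdcddcbccdcbbccddddb
  24 |  26 | ddb
  25 |  12 | ddcbccdcbbccddddb
  26 |   5 | dddacdcddcbccdcbbccddddb
  27 |  25 | dddb
  28 |  24 | ddddb

SA = [0, 8, 28, 20, 15, 21, 19, 14, 16, 3, 22, 17, 1, 9, 11, 4, 23, 7, 27, 18, 13, 2, 10, 6, 26, 12, 5, 25, 24]
rank  pair      lcp
   1  s[0:],s[8:]  4  'acdc'
   2  s[8:],s[28:]  0  ''
   3  s[28:],s[20:]  1  'b'
   4  s[20:],s[15:]  1  'b'
   5  s[15:],s[21:]  4  'bccd'
   6  s[21:],s[19:]  0  ''
   7  s[19:],s[14:]  2  'cb'
   8  s[14:],s[16:]  1  'c'
   9  s[16:],s[3:]  3  'ccd'
  10  s[3:],s[22:]  5  'ccddd'
  11  s[22:],s[17:]  1  'c'
  12  s[17:],s[1:]  3  'cdc'
  13  s[1:],s[9:]  3  'cdc'
  14  s[9:],s[11:]  2  'cd'
  15  s[11:],s[4:]  3  'cdd'
  16  s[4:],s[23:]  4  'cddd'
  17  s[23:],s[7:]  0  ''
  18  s[7:],s[27:]  1  'd'
  19  s[27:],s[18:]  1  'd'
  20  s[18:],s[13:]  3  'dcb'
  21  s[13:],s[2:]  2  'dc'
  22  s[2:],s[10:]  2  'dc'
  23  s[10:],s[6:]  1  'd'
  24  s[6:],s[26:]  2  'dd'
  25  s[26:],s[12:]  2  'dd'
  26  s[12:],s[5:]  2  'dd'
  27  s[5:],s[25:]  3  'ddd'
  28  s[25:],s[24:]  3  'ddd'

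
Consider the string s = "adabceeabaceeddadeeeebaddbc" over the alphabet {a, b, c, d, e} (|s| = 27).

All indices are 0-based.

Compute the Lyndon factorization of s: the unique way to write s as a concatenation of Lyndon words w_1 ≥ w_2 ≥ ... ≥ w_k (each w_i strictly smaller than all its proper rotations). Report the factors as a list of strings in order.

["ad", "abcee", "abaceeddadeeeebaddbc"]

emit factor 1: 'ad' (i=0, period=2)
emit factor 2: 'abcee' (i=2, period=5)
emit factor 3: 'abaceeddadeeeebaddbc' (i=7, period=20)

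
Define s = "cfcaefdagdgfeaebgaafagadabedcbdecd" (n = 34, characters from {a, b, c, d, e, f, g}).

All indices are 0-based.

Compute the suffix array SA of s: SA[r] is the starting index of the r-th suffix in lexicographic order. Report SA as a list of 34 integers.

rank | idx | suffix
   0 |  17 | aafagadabedcbdecd
   1 |  24 | abedcbdecd
   2 |  22 | adabedcbdecd
   3 |  13 | aebgaafagadabedcbdecd
   4 |   3 | aefdagdgfeaebgaafagadabedcbdecd
   5 |  18 | afagadabedcbdecd
   6 |  20 | agadabedcbdecd
   7 |   7 | agdgfeaebgaafagadabedcbdecd
   8 |  29 | bdecd
   9 |  25 | bedcbdecd
  10 |  15 | bgaafagadabedcbdecd
  11 |   2 | caefdagdgfeaebgaafagadabedcbdecd
  12 |  28 | cbdecd
  13 |  32 | cd
  14 |   0 | cfcaefdagdgfeaebgaafagadabedcbdecd
  15 |  33 | d
  16 |  23 | dabedcbdecd
  17 |   6 | dagdgfeaebgaafagadabedcbdecd
  18 |  27 | dcbdecd
  19 |  30 | decd
  20 |   9 | dgfeaebgaafagadabedcbdecd
  21 |  12 | eaebgaafagadabedcbdecd
  22 |  14 | ebgaafagadabedcbdecd
  23 |  31 | ecd
  24 |  26 | edcbdecd
  25 |   4 | efdagdgfeaebgaafagadabedcbdecd
  26 |  19 | fagadabedcbdecd
  27 |   1 | fcaefdagdgfeaebgaafagadabedcbdecd
  28 |   5 | fdagdgfeaebgaafagadabedcbdecd
  29 |  11 | feaebgaafagadabedcbdecd
  30 |  16 | gaafagadabedcbdecd
  31 |  21 | gadabedcbdecd
  32 |   8 | gdgfeaebgaafagadabedcbdecd
  33 |  10 | gfeaebgaafagadabedcbdecd

[17, 24, 22, 13, 3, 18, 20, 7, 29, 25, 15, 2, 28, 32, 0, 33, 23, 6, 27, 30, 9, 12, 14, 31, 26, 4, 19, 1, 5, 11, 16, 21, 8, 10]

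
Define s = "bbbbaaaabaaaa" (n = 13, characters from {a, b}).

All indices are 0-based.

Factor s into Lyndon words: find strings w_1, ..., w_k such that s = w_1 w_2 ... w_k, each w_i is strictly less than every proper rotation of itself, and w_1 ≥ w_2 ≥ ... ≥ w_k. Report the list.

["b", "b", "b", "b", "aaaab", "a", "a", "a", "a"]

emit factor 1: 'b' (i=0, period=1)
emit factor 2: 'b' (i=1, period=1)
emit factor 3: 'b' (i=2, period=1)
emit factor 4: 'b' (i=3, period=1)
emit factor 5: 'aaaab' (i=4, period=5)
emit factor 6: 'a' (i=9, period=1)
emit factor 7: 'a' (i=10, period=1)
emit factor 8: 'a' (i=11, period=1)
emit factor 9: 'a' (i=12, period=1)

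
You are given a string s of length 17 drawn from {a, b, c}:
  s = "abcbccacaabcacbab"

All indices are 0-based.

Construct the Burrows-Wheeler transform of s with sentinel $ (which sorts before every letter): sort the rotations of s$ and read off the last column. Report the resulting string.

rank  rotation            last
    0  $abcbccacaabcacbab  b
    1  aabcacbab$abcbccac  c
    2  ab$abcbccacaabcacb  b
    3  abcacbab$abcbccaca  a
    4  abcbccacaabcacbab$  $
    5  acaabcacbab$abcbcc  c
    6  acbab$abcbccacaabc  c
    7  b$abcbccacaabcacba  a
    8  bab$abcbccacaabcac  c
    9  bcacbab$abcbccacaa  a
   10  bcbccacaabcacbab$a  a
   11  bccacaabcacbab$abc  c
   12  caabcacbab$abcbcca  a
   13  cacaabcacbab$abcbc  c
   14  cacbab$abcbccacaab  b
   15  cbab$abcbccacaabca  a
   16  cbccacaabcacbab$ab  b
   17  ccacaabcacbab$abcb  b

bcba$ccacaacacbabb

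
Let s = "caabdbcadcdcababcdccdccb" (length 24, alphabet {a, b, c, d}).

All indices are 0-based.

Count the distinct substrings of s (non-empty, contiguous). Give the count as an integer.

sorted suffixes:
  #0 SA[0]=1  'aabdbcadcdcababcdccdccb'
  #1 SA[1]=12  'ababcdccdccb'
  #2 SA[2]=14  'abcdccdccb'
  #3 SA[3]=2  'abdbcadcdcababcdccdccb'
  #4 SA[4]=7  'adcdcababcdccdccb'
  #5 SA[5]=23  'b'
  #6 SA[6]=13  'babcdccdccb'
  #7 SA[7]=5  'bcadcdcababcdccdccb'
  #8 SA[8]=15  'bcdccdccb'
  #9 SA[9]=3  'bdbcadcdcababcdccdccb'
  #10 SA[10]=0  'caabdbcadcdcababcdccdccb'
  #11 SA[11]=11  'cababcdccdccb'
  #12 SA[12]=6  'cadcdcababcdccdccb'
  #13 SA[13]=22  'cb'
  #14 SA[14]=21  'ccb'
  #15 SA[15]=18  'ccdccb'
  #16 SA[16]=9  'cdcababcdccdccb'
  #17 SA[17]=19  'cdccb'
  #18 SA[18]=16  'cdccdccb'
  #19 SA[19]=4  'dbcadcdcababcdccdccb'
  #20 SA[20]=10  'dcababcdccdccb'
  #21 SA[21]=20  'dccb'
  #22 SA[22]=17  'dccdccb'
  #23 SA[23]=8  'dcdcababcdccdccb'

SA = [1, 12, 14, 2, 7, 23, 13, 5, 15, 3, 0, 11, 6, 22, 21, 18, 9, 19, 16, 4, 10, 20, 17, 8]
[i] adj suffixes → lcp
  [1] 1/12 → 1 ('a')
  [2] 12/14 → 2 ('ab')
  [3] 14/2 → 2 ('ab')
  [4] 2/7 → 1 ('a')
  [5] 7/23 → 0 ('')
  [6] 23/13 → 1 ('b')
  [7] 13/5 → 1 ('b')
  [8] 5/15 → 2 ('bc')
  [9] 15/3 → 1 ('b')
  [10] 3/0 → 0 ('')
  [11] 0/11 → 2 ('ca')
  [12] 11/6 → 2 ('ca')
  [13] 6/22 → 1 ('c')
  [14] 22/21 → 1 ('c')
  [15] 21/18 → 2 ('cc')
  [16] 18/9 → 1 ('c')
  [17] 9/19 → 3 ('cdc')
  [18] 19/16 → 4 ('cdcc')
  [19] 16/4 → 0 ('')
  [20] 4/10 → 1 ('d')
  [21] 10/20 → 2 ('dc')
  [22] 20/17 → 3 ('dcc')
  [23] 17/8 → 2 ('dc')

n(n+1)/2 = 24·25/2 = 300
Σ LCP = 0 + 1 + 2 + 2 + 1 + 0 + 1 + 1 + 2 + 1 + 0 + 2 + 2 + 1 + 1 + 2 + 1 + 3 + 4 + 0 + 1 + 2 + 3 + 2 = 35
distinct = 300 − 35 = 265

265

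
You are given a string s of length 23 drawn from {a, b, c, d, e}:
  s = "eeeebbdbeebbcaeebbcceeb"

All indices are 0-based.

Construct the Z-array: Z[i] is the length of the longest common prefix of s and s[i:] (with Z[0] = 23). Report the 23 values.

[23, 3, 2, 1, 0, 0, 0, 0, 2, 1, 0, 0, 0, 0, 2, 1, 0, 0, 0, 0, 2, 1, 0]

Z[0]=23
i=1: outside box; Z[1]=3 scan→box=[1,4)
i=2: min(r-i=2, Z[1]=3)=2; Z[2]=2
i=3: min(r-i=1, Z[2]=2)=1; Z[3]=1
i=4: outside box; Z[4]=0
i=5: outside box; Z[5]=0
i=6: outside box; Z[6]=0
i=7: outside box; Z[7]=0
i=8: outside box; Z[8]=2 scan→box=[8,10)
i=9: min(r-i=1, Z[1]=3)=1; Z[9]=1
i=10: outside box; Z[10]=0
i=11: outside box; Z[11]=0
i=12: outside box; Z[12]=0
i=13: outside box; Z[13]=0
i=14: outside box; Z[14]=2 scan→box=[14,16)
i=15: min(r-i=1, Z[1]=3)=1; Z[15]=1
i=16: outside box; Z[16]=0
i=17: outside box; Z[17]=0
i=18: outside box; Z[18]=0
i=19: outside box; Z[19]=0
i=20: outside box; Z[20]=2 scan→box=[20,22)
i=21: min(r-i=1, Z[1]=3)=1; Z[21]=1
i=22: outside box; Z[22]=0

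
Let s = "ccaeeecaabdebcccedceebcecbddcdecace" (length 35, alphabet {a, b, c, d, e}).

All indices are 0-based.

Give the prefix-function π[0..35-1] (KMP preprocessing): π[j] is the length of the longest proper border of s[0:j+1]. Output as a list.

π[0] = 0
j=1 s[j]='c': π[1]=1 (border 'c')
j=2 s[j]='a': k: 1→0; π[2]=0 (border '')
j=3 s[j]='e': π[3]=0 (border '')
j=4 s[j]='e': π[4]=0 (border '')
j=5 s[j]='e': π[5]=0 (border '')
j=6 s[j]='c': π[6]=1 (border 'c')
j=7 s[j]='a': k: 1→0; π[7]=0 (border '')
j=8 s[j]='a': π[8]=0 (border '')
j=9 s[j]='b': π[9]=0 (border '')
j=10 s[j]='d': π[10]=0 (border '')
j=11 s[j]='e': π[11]=0 (border '')
j=12 s[j]='b': π[12]=0 (border '')
j=13 s[j]='c': π[13]=1 (border 'c')
j=14 s[j]='c': π[14]=2 (border 'cc')
j=15 s[j]='c': k: 2→1; π[15]=2 (border 'cc')
j=16 s[j]='e': k: 2→1→0; π[16]=0 (border '')
j=17 s[j]='d': π[17]=0 (border '')
j=18 s[j]='c': π[18]=1 (border 'c')
j=19 s[j]='e': k: 1→0; π[19]=0 (border '')
j=20 s[j]='e': π[20]=0 (border '')
j=21 s[j]='b': π[21]=0 (border '')
j=22 s[j]='c': π[22]=1 (border 'c')
j=23 s[j]='e': k: 1→0; π[23]=0 (border '')
j=24 s[j]='c': π[24]=1 (border 'c')
j=25 s[j]='b': k: 1→0; π[25]=0 (border '')
j=26 s[j]='d': π[26]=0 (border '')
j=27 s[j]='d': π[27]=0 (border '')
j=28 s[j]='c': π[28]=1 (border 'c')
j=29 s[j]='d': k: 1→0; π[29]=0 (border '')
j=30 s[j]='e': π[30]=0 (border '')
j=31 s[j]='c': π[31]=1 (border 'c')
j=32 s[j]='a': k: 1→0; π[32]=0 (border '')
j=33 s[j]='c': π[33]=1 (border 'c')
j=34 s[j]='e': k: 1→0; π[34]=0 (border '')

[0, 1, 0, 0, 0, 0, 1, 0, 0, 0, 0, 0, 0, 1, 2, 2, 0, 0, 1, 0, 0, 0, 1, 0, 1, 0, 0, 0, 1, 0, 0, 1, 0, 1, 0]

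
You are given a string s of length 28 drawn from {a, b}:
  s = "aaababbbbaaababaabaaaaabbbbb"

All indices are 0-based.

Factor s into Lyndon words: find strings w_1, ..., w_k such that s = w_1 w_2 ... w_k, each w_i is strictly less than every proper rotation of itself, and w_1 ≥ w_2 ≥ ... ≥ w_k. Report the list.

["aaababbbb", "aaababaab", "aaaaabbbbb"]

emit factor 1: 'aaababbbb' (i=0, period=9)
emit factor 2: 'aaababaab' (i=9, period=9)
emit factor 3: 'aaaaabbbbb' (i=18, period=10)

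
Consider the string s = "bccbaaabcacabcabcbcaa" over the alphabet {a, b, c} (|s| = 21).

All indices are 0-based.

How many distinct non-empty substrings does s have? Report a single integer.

sorted suffixes:
  #0 SA[0]=20  'a'
  #1 SA[1]=19  'aa'
  #2 SA[2]=4  'aaabcacabcabcbcaa'
  #3 SA[3]=5  'aabcacabcabcbcaa'
  #4 SA[4]=11  'abcabcbcaa'
  #5 SA[5]=6  'abcacabcabcbcaa'
  #6 SA[6]=14  'abcbcaa'
  #7 SA[7]=9  'acabcabcbcaa'
  #8 SA[8]=3  'baaabcacabcabcbcaa'
  #9 SA[9]=17  'bcaa'
  #10 SA[10]=12  'bcabcbcaa'
  #11 SA[11]=7  'bcacabcabcbcaa'
  #12 SA[12]=15  'bcbcaa'
  #13 SA[13]=0  'bccbaaabcacabcabcbcaa'
  #14 SA[14]=18  'caa'
  #15 SA[15]=10  'cabcabcbcaa'
  #16 SA[16]=13  'cabcbcaa'
  #17 SA[17]=8  'cacabcabcbcaa'
  #18 SA[18]=2  'cbaaabcacabcabcbcaa'
  #19 SA[19]=16  'cbcaa'
  #20 SA[20]=1  'ccbaaabcacabcabcbcaa'

SA = [20, 19, 4, 5, 11, 6, 14, 9, 3, 17, 12, 7, 15, 0, 18, 10, 13, 8, 2, 16, 1]
[i] adj suffixes → lcp
  [1] 20/19 → 1 ('a')
  [2] 19/4 → 2 ('aa')
  [3] 4/5 → 2 ('aa')
  [4] 5/11 → 1 ('a')
  [5] 11/6 → 4 ('abca')
  [6] 6/14 → 3 ('abc')
  [7] 14/9 → 1 ('a')
  [8] 9/3 → 0 ('')
  [9] 3/17 → 1 ('b')
  [10] 17/12 → 3 ('bca')
  [11] 12/7 → 3 ('bca')
  [12] 7/15 → 2 ('bc')
  [13] 15/0 → 2 ('bc')
  [14] 0/18 → 0 ('')
  [15] 18/10 → 2 ('ca')
  [16] 10/13 → 4 ('cabc')
  [17] 13/8 → 2 ('ca')
  [18] 8/2 → 1 ('c')
  [19] 2/16 → 2 ('cb')
  [20] 16/1 → 1 ('c')

n(n+1)/2 = 21·22/2 = 231
Σ LCP = 0 + 1 + 2 + 2 + 1 + 4 + 3 + 1 + 0 + 1 + 3 + 3 + 2 + 2 + 0 + 2 + 4 + 2 + 1 + 2 + 1 = 37
distinct = 231 − 37 = 194

194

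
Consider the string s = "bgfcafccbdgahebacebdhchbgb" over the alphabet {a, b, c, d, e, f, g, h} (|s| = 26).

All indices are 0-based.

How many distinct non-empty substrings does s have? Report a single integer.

rank | idx | suffix
   0 |  15 | acebdhchbgb
   1 |   4 | afccbdgahebacebdhchbgb
   2 |  11 | ahebacebdhchbgb
   3 |  25 | b
   4 |  14 | bacebdhchbgb
   5 |   8 | bdgahebacebdhchbgb
   6 |  18 | bdhchbgb
   7 |  23 | bgb
   8 |   0 | bgfcafccbdgahebacebdhchbgb
   9 |   3 | cafccbdgahebacebdhchbgb
  10 |   7 | cbdgahebacebdhchbgb
  11 |   6 | ccbdgahebacebdhchbgb
  12 |  16 | cebdhchbgb
  13 |  21 | chbgb
  14 |   9 | dgahebacebdhchbgb
  15 |  19 | dhchbgb
  16 |  13 | ebacebdhchbgb
  17 |  17 | ebdhchbgb
  18 |   2 | fcafccbdgahebacebdhchbgb
  19 |   5 | fccbdgahebacebdhchbgb
  20 |  10 | gahebacebdhchbgb
  21 |  24 | gb
  22 |   1 | gfcafccbdgahebacebdhchbgb
  23 |  22 | hbgb
  24 |  20 | hchbgb
  25 |  12 | hebacebdhchbgb

SA = [15, 4, 11, 25, 14, 8, 18, 23, 0, 3, 7, 6, 16, 21, 9, 19, 13, 17, 2, 5, 10, 24, 1, 22, 20, 12]
rank  pair      lcp
   1  s[15:],s[4:]  1  'a'
   2  s[4:],s[11:]  1  'a'
   3  s[11:],s[25:]  0  ''
   4  s[25:],s[14:]  1  'b'
   5  s[14:],s[8:]  1  'b'
   6  s[8:],s[18:]  2  'bd'
   7  s[18:],s[23:]  1  'b'
   8  s[23:],s[0:]  2  'bg'
   9  s[0:],s[3:]  0  ''
  10  s[3:],s[7:]  1  'c'
  11  s[7:],s[6:]  1  'c'
  12  s[6:],s[16:]  1  'c'
  13  s[16:],s[21:]  1  'c'
  14  s[21:],s[9:]  0  ''
  15  s[9:],s[19:]  1  'd'
  16  s[19:],s[13:]  0  ''
  17  s[13:],s[17:]  2  'eb'
  18  s[17:],s[2:]  0  ''
  19  s[2:],s[5:]  2  'fc'
  20  s[5:],s[10:]  0  ''
  21  s[10:],s[24:]  1  'g'
  22  s[24:],s[1:]  1  'g'
  23  s[1:],s[22:]  0  ''
  24  s[22:],s[20:]  1  'h'
  25  s[20:],s[12:]  1  'h'

n(n+1)/2 = 26·27/2 = 351
Σ LCP = 0 + 1 + 1 + 0 + 1 + 1 + 2 + 1 + 2 + 0 + 1 + 1 + 1 + 1 + 0 + 1 + 0 + 2 + 0 + 2 + 0 + 1 + 1 + 0 + 1 + 1 = 22
distinct = 351 − 22 = 329

329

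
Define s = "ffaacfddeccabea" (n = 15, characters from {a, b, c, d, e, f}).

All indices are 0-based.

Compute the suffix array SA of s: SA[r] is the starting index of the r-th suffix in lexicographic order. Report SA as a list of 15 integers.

[14, 2, 11, 3, 12, 10, 9, 4, 6, 7, 13, 8, 1, 5, 0]

sorted suffixes:
  #0 SA[0]=14  'a'
  #1 SA[1]=2  'aacfddeccabea'
  #2 SA[2]=11  'abea'
  #3 SA[3]=3  'acfddeccabea'
  #4 SA[4]=12  'bea'
  #5 SA[5]=10  'cabea'
  #6 SA[6]=9  'ccabea'
  #7 SA[7]=4  'cfddeccabea'
  #8 SA[8]=6  'ddeccabea'
  #9 SA[9]=7  'deccabea'
  #10 SA[10]=13  'ea'
  #11 SA[11]=8  'eccabea'
  #12 SA[12]=1  'faacfddeccabea'
  #13 SA[13]=5  'fddeccabea'
  #14 SA[14]=0  'ffaacfddeccabea'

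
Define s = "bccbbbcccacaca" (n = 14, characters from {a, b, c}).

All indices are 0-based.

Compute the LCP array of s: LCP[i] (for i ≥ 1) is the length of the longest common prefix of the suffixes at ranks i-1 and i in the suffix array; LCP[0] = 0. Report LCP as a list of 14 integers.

rank | idx | suffix
   0 |  13 | a
   1 |  11 | aca
   2 |   9 | acaca
   3 |   3 | bbbcccacaca
   4 |   4 | bbcccacaca
   5 |   0 | bccbbbcccacaca
   6 |   5 | bcccacaca
   7 |  12 | ca
   8 |  10 | caca
   9 |   8 | cacaca
  10 |   2 | cbbbcccacaca
  11 |   7 | ccacaca
  12 |   1 | ccbbbcccacaca
  13 |   6 | cccacaca

SA = [13, 11, 9, 3, 4, 0, 5, 12, 10, 8, 2, 7, 1, 6]
rank  pair      lcp
   1  s[13:],s[11:]  1  'a'
   2  s[11:],s[9:]  3  'aca'
   3  s[9:],s[3:]  0  ''
   4  s[3:],s[4:]  2  'bb'
   5  s[4:],s[0:]  1  'b'
   6  s[0:],s[5:]  3  'bcc'
   7  s[5:],s[12:]  0  ''
   8  s[12:],s[10:]  2  'ca'
   9  s[10:],s[8:]  4  'caca'
  10  s[8:],s[2:]  1  'c'
  11  s[2:],s[7:]  1  'c'
  12  s[7:],s[1:]  2  'cc'
  13  s[1:],s[6:]  2  'cc'

[0, 1, 3, 0, 2, 1, 3, 0, 2, 4, 1, 1, 2, 2]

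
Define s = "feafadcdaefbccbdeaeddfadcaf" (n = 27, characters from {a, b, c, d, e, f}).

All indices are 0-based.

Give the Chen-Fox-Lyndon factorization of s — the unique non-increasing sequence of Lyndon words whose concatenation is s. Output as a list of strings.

emit factor 1: 'f' (i=0, period=1)
emit factor 2: 'e' (i=1, period=1)
emit factor 3: 'af' (i=2, period=2)
emit factor 4: 'adcdaefbccbdeaeddf' (i=4, period=18)
emit factor 5: 'adcaf' (i=22, period=5)

["f", "e", "af", "adcdaefbccbdeaeddf", "adcaf"]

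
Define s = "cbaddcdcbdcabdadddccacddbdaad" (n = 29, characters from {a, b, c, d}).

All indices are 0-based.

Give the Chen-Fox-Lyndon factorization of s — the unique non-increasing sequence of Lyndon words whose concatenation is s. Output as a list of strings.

["c", "b", "addcdcbdc", "abdadddccacddbd", "aad"]

emit factor 1: 'c' (i=0, period=1)
emit factor 2: 'b' (i=1, period=1)
emit factor 3: 'addcdcbdc' (i=2, period=9)
emit factor 4: 'abdadddccacddbd' (i=11, period=15)
emit factor 5: 'aad' (i=26, period=3)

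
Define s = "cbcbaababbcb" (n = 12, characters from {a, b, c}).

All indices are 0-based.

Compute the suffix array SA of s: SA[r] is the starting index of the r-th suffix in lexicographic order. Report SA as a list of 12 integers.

[4, 5, 7, 11, 3, 6, 8, 9, 1, 10, 2, 0]

sorted suffixes:
  #0 SA[0]=4  'aababbcb'
  #1 SA[1]=5  'ababbcb'
  #2 SA[2]=7  'abbcb'
  #3 SA[3]=11  'b'
  #4 SA[4]=3  'baababbcb'
  #5 SA[5]=6  'babbcb'
  #6 SA[6]=8  'bbcb'
  #7 SA[7]=9  'bcb'
  #8 SA[8]=1  'bcbaababbcb'
  #9 SA[9]=10  'cb'
  #10 SA[10]=2  'cbaababbcb'
  #11 SA[11]=0  'cbcbaababbcb'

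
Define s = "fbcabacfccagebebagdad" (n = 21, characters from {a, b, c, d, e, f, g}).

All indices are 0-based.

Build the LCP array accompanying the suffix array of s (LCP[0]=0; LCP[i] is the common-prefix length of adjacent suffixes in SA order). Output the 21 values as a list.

[0, 1, 1, 1, 2, 0, 2, 1, 1, 0, 2, 1, 1, 0, 1, 0, 2, 0, 1, 0, 1]

rank→(start, suffix):
  0 → (3, 'abacfccagebebagdad')
  1 → (5, 'acfccagebebagdad')
  2 → (19, 'ad')
  3 → (16, 'agdad')
  4 → (10, 'agebebagdad')
  5 → (4, 'bacfccagebebagdad')
  6 → (15, 'bagdad')
  7 → (1, 'bcabacfccagebebagdad')
  8 → (13, 'bebagdad')
  9 → (2, 'cabacfccagebebagdad')
  10 → (9, 'cagebebagdad')
  11 → (8, 'ccagebebagdad')
  12 → (6, 'cfccagebebagdad')
  13 → (20, 'd')
  14 → (18, 'dad')
  15 → (14, 'ebagdad')
  16 → (12, 'ebebagdad')
  17 → (0, 'fbcabacfccagebebagdad')
  18 → (7, 'fccagebebagdad')
  19 → (17, 'gdad')
  20 → (11, 'gebebagdad')

SA = [3, 5, 19, 16, 10, 4, 15, 1, 13, 2, 9, 8, 6, 20, 18, 14, 12, 0, 7, 17, 11]
rank  pair      lcp
   1  s[3:],s[5:]  1  'a'
   2  s[5:],s[19:]  1  'a'
   3  s[19:],s[16:]  1  'a'
   4  s[16:],s[10:]  2  'ag'
   5  s[10:],s[4:]  0  ''
   6  s[4:],s[15:]  2  'ba'
   7  s[15:],s[1:]  1  'b'
   8  s[1:],s[13:]  1  'b'
   9  s[13:],s[2:]  0  ''
  10  s[2:],s[9:]  2  'ca'
  11  s[9:],s[8:]  1  'c'
  12  s[8:],s[6:]  1  'c'
  13  s[6:],s[20:]  0  ''
  14  s[20:],s[18:]  1  'd'
  15  s[18:],s[14:]  0  ''
  16  s[14:],s[12:]  2  'eb'
  17  s[12:],s[0:]  0  ''
  18  s[0:],s[7:]  1  'f'
  19  s[7:],s[17:]  0  ''
  20  s[17:],s[11:]  1  'g'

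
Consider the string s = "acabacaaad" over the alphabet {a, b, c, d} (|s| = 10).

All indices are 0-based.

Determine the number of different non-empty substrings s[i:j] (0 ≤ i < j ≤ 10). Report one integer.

45

rank→(start, suffix):
  0 → (6, 'aaad')
  1 → (7, 'aad')
  2 → (2, 'abacaaad')
  3 → (4, 'acaaad')
  4 → (0, 'acabacaaad')
  5 → (8, 'ad')
  6 → (3, 'bacaaad')
  7 → (5, 'caaad')
  8 → (1, 'cabacaaad')
  9 → (9, 'd')

SA = [6, 7, 2, 4, 0, 8, 3, 5, 1, 9]
[i] adj suffixes → lcp
  [1] 6/7 → 2 ('aa')
  [2] 7/2 → 1 ('a')
  [3] 2/4 → 1 ('a')
  [4] 4/0 → 3 ('aca')
  [5] 0/8 → 1 ('a')
  [6] 8/3 → 0 ('')
  [7] 3/5 → 0 ('')
  [8] 5/1 → 2 ('ca')
  [9] 1/9 → 0 ('')

n(n+1)/2 = 10·11/2 = 55
Σ LCP = 0 + 2 + 1 + 1 + 3 + 1 + 0 + 0 + 2 + 0 = 10
distinct = 55 − 10 = 45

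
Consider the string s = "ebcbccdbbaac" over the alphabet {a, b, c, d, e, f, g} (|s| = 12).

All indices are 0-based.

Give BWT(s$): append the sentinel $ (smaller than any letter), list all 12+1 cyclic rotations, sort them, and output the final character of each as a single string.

rank  rotation       last
    0  $ebcbccdbbaac  c
    1  aac$ebcbccdbb  b
    2  ac$ebcbccdbba  a
    3  baac$ebcbccdb  b
    4  bbaac$ebcbccd  d
    5  bcbccdbbaac$e  e
    6  bccdbbaac$ebc  c
    7  c$ebcbccdbbaa  a
    8  cbccdbbaac$eb  b
    9  ccdbbaac$ebcb  b
   10  cdbbaac$ebcbc  c
   11  dbbaac$ebcbcc  c
   12  ebcbccdbbaac$  $

cbabdecabbcc$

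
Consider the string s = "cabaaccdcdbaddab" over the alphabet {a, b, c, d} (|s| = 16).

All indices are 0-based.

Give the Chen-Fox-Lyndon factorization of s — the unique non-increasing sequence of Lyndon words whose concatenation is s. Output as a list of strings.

["c", "ab", "aaccdcdbaddab"]

emit factor 1: 'c' (i=0, period=1)
emit factor 2: 'ab' (i=1, period=2)
emit factor 3: 'aaccdcdbaddab' (i=3, period=13)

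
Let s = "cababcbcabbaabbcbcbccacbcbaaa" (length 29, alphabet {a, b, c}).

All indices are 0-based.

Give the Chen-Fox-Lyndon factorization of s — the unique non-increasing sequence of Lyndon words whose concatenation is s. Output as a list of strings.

emit factor 1: 'c' (i=0, period=1)
emit factor 2: 'ababcbcabb' (i=1, period=10)
emit factor 3: 'aabbcbcbccacbcb' (i=11, period=15)
emit factor 4: 'a' (i=26, period=1)
emit factor 5: 'a' (i=27, period=1)
emit factor 6: 'a' (i=28, period=1)

["c", "ababcbcabb", "aabbcbcbccacbcb", "a", "a", "a"]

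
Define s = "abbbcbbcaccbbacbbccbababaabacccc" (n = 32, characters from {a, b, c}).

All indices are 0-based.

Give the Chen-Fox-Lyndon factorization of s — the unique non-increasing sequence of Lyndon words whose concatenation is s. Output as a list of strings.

["abbbcbbcaccbbacbbccb", "ab", "ab", "aabacccc"]

emit factor 1: 'abbbcbbcaccbbacbbccb' (i=0, period=20)
emit factor 2: 'ab' (i=20, period=2)
emit factor 3: 'ab' (i=22, period=2)
emit factor 4: 'aabacccc' (i=24, period=8)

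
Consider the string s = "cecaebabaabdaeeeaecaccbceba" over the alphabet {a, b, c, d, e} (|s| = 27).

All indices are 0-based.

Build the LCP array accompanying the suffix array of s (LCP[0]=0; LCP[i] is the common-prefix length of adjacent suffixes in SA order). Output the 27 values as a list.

[0, 1, 1, 2, 1, 1, 2, 2, 0, 2, 2, 1, 1, 0, 2, 1, 1, 1, 2, 0, 0, 1, 3, 1, 3, 1, 2]

sorted suffixes:
  #0 SA[0]=26  'a'
  #1 SA[1]=8  'aabdaeeeaecaccbceba'
  #2 SA[2]=6  'abaabdaeeeaecaccbceba'
  #3 SA[3]=9  'abdaeeeaecaccbceba'
  #4 SA[4]=19  'accbceba'
  #5 SA[5]=3  'aebabaabdaeeeaecaccbceba'
  #6 SA[6]=16  'aecaccbceba'
  #7 SA[7]=12  'aeeeaecaccbceba'
  #8 SA[8]=25  'ba'
  #9 SA[9]=7  'baabdaeeeaecaccbceba'
  #10 SA[10]=5  'babaabdaeeeaecaccbceba'
  #11 SA[11]=22  'bceba'
  #12 SA[12]=10  'bdaeeeaecaccbceba'
  #13 SA[13]=18  'caccbceba'
  #14 SA[14]=2  'caebabaabdaeeeaecaccbceba'
  #15 SA[15]=21  'cbceba'
  #16 SA[16]=20  'ccbceba'
  #17 SA[17]=23  'ceba'
  #18 SA[18]=0  'cecaebabaabdaeeeaecaccbceba'
  #19 SA[19]=11  'daeeeaecaccbceba'
  #20 SA[20]=15  'eaecaccbceba'
  #21 SA[21]=24  'eba'
  #22 SA[22]=4  'ebabaabdaeeeaecaccbceba'
  #23 SA[23]=17  'ecaccbceba'
  #24 SA[24]=1  'ecaebabaabdaeeeaecaccbceba'
  #25 SA[25]=14  'eeaecaccbceba'
  #26 SA[26]=13  'eeeaecaccbceba'

SA = [26, 8, 6, 9, 19, 3, 16, 12, 25, 7, 5, 22, 10, 18, 2, 21, 20, 23, 0, 11, 15, 24, 4, 17, 1, 14, 13]
[i] adj suffixes → lcp
  [1] 26/8 → 1 ('a')
  [2] 8/6 → 1 ('a')
  [3] 6/9 → 2 ('ab')
  [4] 9/19 → 1 ('a')
  [5] 19/3 → 1 ('a')
  [6] 3/16 → 2 ('ae')
  [7] 16/12 → 2 ('ae')
  [8] 12/25 → 0 ('')
  [9] 25/7 → 2 ('ba')
  [10] 7/5 → 2 ('ba')
  [11] 5/22 → 1 ('b')
  [12] 22/10 → 1 ('b')
  [13] 10/18 → 0 ('')
  [14] 18/2 → 2 ('ca')
  [15] 2/21 → 1 ('c')
  [16] 21/20 → 1 ('c')
  [17] 20/23 → 1 ('c')
  [18] 23/0 → 2 ('ce')
  [19] 0/11 → 0 ('')
  [20] 11/15 → 0 ('')
  [21] 15/24 → 1 ('e')
  [22] 24/4 → 3 ('eba')
  [23] 4/17 → 1 ('e')
  [24] 17/1 → 3 ('eca')
  [25] 1/14 → 1 ('e')
  [26] 14/13 → 2 ('ee')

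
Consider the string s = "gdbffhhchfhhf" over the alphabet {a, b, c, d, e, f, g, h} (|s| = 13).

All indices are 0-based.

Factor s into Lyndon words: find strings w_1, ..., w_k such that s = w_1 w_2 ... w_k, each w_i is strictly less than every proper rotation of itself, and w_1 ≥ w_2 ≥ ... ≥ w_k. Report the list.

["g", "d", "bffhhchfhhf"]

emit factor 1: 'g' (i=0, period=1)
emit factor 2: 'd' (i=1, period=1)
emit factor 3: 'bffhhchfhhf' (i=2, period=11)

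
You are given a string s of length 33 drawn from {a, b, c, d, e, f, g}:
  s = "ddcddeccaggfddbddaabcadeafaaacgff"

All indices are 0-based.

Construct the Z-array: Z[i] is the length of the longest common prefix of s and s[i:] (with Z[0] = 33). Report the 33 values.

Z[0]=33
i=1: outside box; Z[1]=1 scan→box=[1,2)
i=2: outside box; Z[2]=0
i=3: outside box; Z[3]=2 scan→box=[3,5)
i=4: min(r-i=1, Z[1]=1)=1; Z[4]=1
i=5: outside box; Z[5]=0
i=6: outside box; Z[6]=0
i=7: outside box; Z[7]=0
i=8: outside box; Z[8]=0
i=9: outside box; Z[9]=0
i=10: outside box; Z[10]=0
i=11: outside box; Z[11]=0
i=12: outside box; Z[12]=2 scan→box=[12,14)
i=13: min(r-i=1, Z[1]=1)=1; Z[13]=1
i=14: outside box; Z[14]=0
i=15: outside box; Z[15]=2 scan→box=[15,17)
i=16: min(r-i=1, Z[1]=1)=1; Z[16]=1
i=17: outside box; Z[17]=0
i=18: outside box; Z[18]=0
i=19: outside box; Z[19]=0
i=20: outside box; Z[20]=0
i=21: outside box; Z[21]=0
i=22: outside box; Z[22]=1 scan→box=[22,23)
i=23: outside box; Z[23]=0
i=24: outside box; Z[24]=0
i=25: outside box; Z[25]=0
i=26: outside box; Z[26]=0
i=27: outside box; Z[27]=0
i=28: outside box; Z[28]=0
i=29: outside box; Z[29]=0
i=30: outside box; Z[30]=0
i=31: outside box; Z[31]=0
i=32: outside box; Z[32]=0

[33, 1, 0, 2, 1, 0, 0, 0, 0, 0, 0, 0, 2, 1, 0, 2, 1, 0, 0, 0, 0, 0, 1, 0, 0, 0, 0, 0, 0, 0, 0, 0, 0]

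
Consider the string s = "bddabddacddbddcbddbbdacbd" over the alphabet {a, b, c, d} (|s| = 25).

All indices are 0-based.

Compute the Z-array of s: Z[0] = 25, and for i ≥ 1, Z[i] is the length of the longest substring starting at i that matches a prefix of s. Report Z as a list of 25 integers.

[25, 0, 0, 0, 4, 0, 0, 0, 0, 0, 0, 3, 0, 0, 0, 3, 0, 0, 1, 2, 0, 0, 0, 2, 0]

Z[0]=25
i=1: fresh scan; Z[1]=0
i=2: fresh scan; Z[2]=0
i=3: fresh scan; Z[3]=0
i=4: fresh scan; Z[4]=4 grow→box=[4,8)
i=5: min(r-i=3, Z[1]=0)=0; Z[5]=0
i=6: min(r-i=2, Z[2]=0)=0; Z[6]=0
i=7: min(r-i=1, Z[3]=0)=0; Z[7]=0
i=8: fresh scan; Z[8]=0
i=9: fresh scan; Z[9]=0
i=10: fresh scan; Z[10]=0
i=11: fresh scan; Z[11]=3 grow→box=[11,14)
i=12: min(r-i=2, Z[1]=0)=0; Z[12]=0
i=13: min(r-i=1, Z[2]=0)=0; Z[13]=0
i=14: fresh scan; Z[14]=0
i=15: fresh scan; Z[15]=3 grow→box=[15,18)
i=16: min(r-i=2, Z[1]=0)=0; Z[16]=0
i=17: min(r-i=1, Z[2]=0)=0; Z[17]=0
i=18: fresh scan; Z[18]=1 grow→box=[18,19)
i=19: fresh scan; Z[19]=2 grow→box=[19,21)
i=20: min(r-i=1, Z[1]=0)=0; Z[20]=0
i=21: fresh scan; Z[21]=0
i=22: fresh scan; Z[22]=0
i=23: fresh scan; Z[23]=2 grow→box=[23,25)
i=24: min(r-i=1, Z[1]=0)=0; Z[24]=0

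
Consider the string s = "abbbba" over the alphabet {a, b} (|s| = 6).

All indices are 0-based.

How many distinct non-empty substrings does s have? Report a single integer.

14

rank→(start, suffix):
  0 → (5, 'a')
  1 → (0, 'abbbba')
  2 → (4, 'ba')
  3 → (3, 'bba')
  4 → (2, 'bbba')
  5 → (1, 'bbbba')

SA = [5, 0, 4, 3, 2, 1]
i: (SA[i-1],SA[i]) lcp shared
  1: (5,0) 1 'a'
  2: (0,4) 0 ''
  3: (4,3) 1 'b'
  4: (3,2) 2 'bb'
  5: (2,1) 3 'bbb'

n(n+1)/2 = 6·7/2 = 21
Σ LCP = 0 + 1 + 0 + 1 + 2 + 3 = 7
distinct = 21 − 7 = 14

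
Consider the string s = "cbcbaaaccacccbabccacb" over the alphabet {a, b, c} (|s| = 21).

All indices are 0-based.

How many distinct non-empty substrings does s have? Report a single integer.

196

sorted suffixes:
  #0 SA[0]=4  'aaaccacccbabccacb'
  #1 SA[1]=5  'aaccacccbabccacb'
  #2 SA[2]=14  'abccacb'
  #3 SA[3]=18  'acb'
  #4 SA[4]=6  'accacccbabccacb'
  #5 SA[5]=9  'acccbabccacb'
  #6 SA[6]=20  'b'
  #7 SA[7]=3  'baaaccacccbabccacb'
  #8 SA[8]=13  'babccacb'
  #9 SA[9]=1  'bcbaaaccacccbabccacb'
  #10 SA[10]=15  'bccacb'
  #11 SA[11]=17  'cacb'
  #12 SA[12]=8  'cacccbabccacb'
  #13 SA[13]=19  'cb'
  #14 SA[14]=2  'cbaaaccacccbabccacb'
  #15 SA[15]=12  'cbabccacb'
  #16 SA[16]=0  'cbcbaaaccacccbabccacb'
  #17 SA[17]=16  'ccacb'
  #18 SA[18]=7  'ccacccbabccacb'
  #19 SA[19]=11  'ccbabccacb'
  #20 SA[20]=10  'cccbabccacb'

SA = [4, 5, 14, 18, 6, 9, 20, 3, 13, 1, 15, 17, 8, 19, 2, 12, 0, 16, 7, 11, 10]
[i] adj suffixes → lcp
  [1] 4/5 → 2 ('aa')
  [2] 5/14 → 1 ('a')
  [3] 14/18 → 1 ('a')
  [4] 18/6 → 2 ('ac')
  [5] 6/9 → 3 ('acc')
  [6] 9/20 → 0 ('')
  [7] 20/3 → 1 ('b')
  [8] 3/13 → 2 ('ba')
  [9] 13/1 → 1 ('b')
  [10] 1/15 → 2 ('bc')
  [11] 15/17 → 0 ('')
  [12] 17/8 → 3 ('cac')
  [13] 8/19 → 1 ('c')
  [14] 19/2 → 2 ('cb')
  [15] 2/12 → 3 ('cba')
  [16] 12/0 → 2 ('cb')
  [17] 0/16 → 1 ('c')
  [18] 16/7 → 4 ('ccac')
  [19] 7/11 → 2 ('cc')
  [20] 11/10 → 2 ('cc')

n(n+1)/2 = 21·22/2 = 231
Σ LCP = 0 + 2 + 1 + 1 + 2 + 3 + 0 + 1 + 2 + 1 + 2 + 0 + 3 + 1 + 2 + 3 + 2 + 1 + 4 + 2 + 2 = 35
distinct = 231 − 35 = 196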